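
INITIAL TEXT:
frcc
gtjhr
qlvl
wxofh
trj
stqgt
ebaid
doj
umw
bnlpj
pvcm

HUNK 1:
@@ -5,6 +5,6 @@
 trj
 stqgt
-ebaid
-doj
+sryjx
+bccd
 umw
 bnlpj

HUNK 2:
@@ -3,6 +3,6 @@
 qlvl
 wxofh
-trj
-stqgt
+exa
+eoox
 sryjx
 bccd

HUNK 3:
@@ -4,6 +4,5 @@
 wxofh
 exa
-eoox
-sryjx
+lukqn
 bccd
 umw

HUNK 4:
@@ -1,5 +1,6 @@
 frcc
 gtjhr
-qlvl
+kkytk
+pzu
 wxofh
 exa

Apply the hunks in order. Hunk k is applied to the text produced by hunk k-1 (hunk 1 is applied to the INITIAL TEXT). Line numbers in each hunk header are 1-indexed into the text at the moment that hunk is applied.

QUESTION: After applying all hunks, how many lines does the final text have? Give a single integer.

Hunk 1: at line 5 remove [ebaid,doj] add [sryjx,bccd] -> 11 lines: frcc gtjhr qlvl wxofh trj stqgt sryjx bccd umw bnlpj pvcm
Hunk 2: at line 3 remove [trj,stqgt] add [exa,eoox] -> 11 lines: frcc gtjhr qlvl wxofh exa eoox sryjx bccd umw bnlpj pvcm
Hunk 3: at line 4 remove [eoox,sryjx] add [lukqn] -> 10 lines: frcc gtjhr qlvl wxofh exa lukqn bccd umw bnlpj pvcm
Hunk 4: at line 1 remove [qlvl] add [kkytk,pzu] -> 11 lines: frcc gtjhr kkytk pzu wxofh exa lukqn bccd umw bnlpj pvcm
Final line count: 11

Answer: 11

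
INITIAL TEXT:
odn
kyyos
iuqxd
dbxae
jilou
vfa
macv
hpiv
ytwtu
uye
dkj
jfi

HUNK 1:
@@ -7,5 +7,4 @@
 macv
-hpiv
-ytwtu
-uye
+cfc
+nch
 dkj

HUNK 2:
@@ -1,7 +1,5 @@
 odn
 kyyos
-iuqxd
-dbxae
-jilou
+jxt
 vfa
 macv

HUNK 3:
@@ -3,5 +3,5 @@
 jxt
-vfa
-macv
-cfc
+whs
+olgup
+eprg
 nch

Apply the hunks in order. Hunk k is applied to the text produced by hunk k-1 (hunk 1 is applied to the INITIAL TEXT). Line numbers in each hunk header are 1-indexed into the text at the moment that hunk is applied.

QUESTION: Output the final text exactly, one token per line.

Hunk 1: at line 7 remove [hpiv,ytwtu,uye] add [cfc,nch] -> 11 lines: odn kyyos iuqxd dbxae jilou vfa macv cfc nch dkj jfi
Hunk 2: at line 1 remove [iuqxd,dbxae,jilou] add [jxt] -> 9 lines: odn kyyos jxt vfa macv cfc nch dkj jfi
Hunk 3: at line 3 remove [vfa,macv,cfc] add [whs,olgup,eprg] -> 9 lines: odn kyyos jxt whs olgup eprg nch dkj jfi

Answer: odn
kyyos
jxt
whs
olgup
eprg
nch
dkj
jfi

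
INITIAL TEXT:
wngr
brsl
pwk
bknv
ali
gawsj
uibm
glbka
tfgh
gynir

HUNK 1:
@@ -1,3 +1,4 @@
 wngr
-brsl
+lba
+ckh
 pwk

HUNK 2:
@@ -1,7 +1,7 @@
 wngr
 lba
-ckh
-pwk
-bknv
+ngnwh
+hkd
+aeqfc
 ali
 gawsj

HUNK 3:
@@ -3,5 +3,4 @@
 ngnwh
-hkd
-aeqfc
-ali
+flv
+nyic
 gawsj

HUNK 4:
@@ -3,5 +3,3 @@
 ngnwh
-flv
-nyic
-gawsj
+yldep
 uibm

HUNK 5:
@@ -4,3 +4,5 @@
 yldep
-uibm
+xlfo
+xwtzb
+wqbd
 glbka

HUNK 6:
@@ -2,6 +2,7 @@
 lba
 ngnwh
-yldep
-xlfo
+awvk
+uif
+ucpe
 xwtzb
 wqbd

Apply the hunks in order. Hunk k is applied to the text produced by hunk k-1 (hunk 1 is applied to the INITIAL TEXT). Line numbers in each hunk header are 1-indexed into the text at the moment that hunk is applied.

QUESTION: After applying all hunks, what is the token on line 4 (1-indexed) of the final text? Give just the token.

Hunk 1: at line 1 remove [brsl] add [lba,ckh] -> 11 lines: wngr lba ckh pwk bknv ali gawsj uibm glbka tfgh gynir
Hunk 2: at line 1 remove [ckh,pwk,bknv] add [ngnwh,hkd,aeqfc] -> 11 lines: wngr lba ngnwh hkd aeqfc ali gawsj uibm glbka tfgh gynir
Hunk 3: at line 3 remove [hkd,aeqfc,ali] add [flv,nyic] -> 10 lines: wngr lba ngnwh flv nyic gawsj uibm glbka tfgh gynir
Hunk 4: at line 3 remove [flv,nyic,gawsj] add [yldep] -> 8 lines: wngr lba ngnwh yldep uibm glbka tfgh gynir
Hunk 5: at line 4 remove [uibm] add [xlfo,xwtzb,wqbd] -> 10 lines: wngr lba ngnwh yldep xlfo xwtzb wqbd glbka tfgh gynir
Hunk 6: at line 2 remove [yldep,xlfo] add [awvk,uif,ucpe] -> 11 lines: wngr lba ngnwh awvk uif ucpe xwtzb wqbd glbka tfgh gynir
Final line 4: awvk

Answer: awvk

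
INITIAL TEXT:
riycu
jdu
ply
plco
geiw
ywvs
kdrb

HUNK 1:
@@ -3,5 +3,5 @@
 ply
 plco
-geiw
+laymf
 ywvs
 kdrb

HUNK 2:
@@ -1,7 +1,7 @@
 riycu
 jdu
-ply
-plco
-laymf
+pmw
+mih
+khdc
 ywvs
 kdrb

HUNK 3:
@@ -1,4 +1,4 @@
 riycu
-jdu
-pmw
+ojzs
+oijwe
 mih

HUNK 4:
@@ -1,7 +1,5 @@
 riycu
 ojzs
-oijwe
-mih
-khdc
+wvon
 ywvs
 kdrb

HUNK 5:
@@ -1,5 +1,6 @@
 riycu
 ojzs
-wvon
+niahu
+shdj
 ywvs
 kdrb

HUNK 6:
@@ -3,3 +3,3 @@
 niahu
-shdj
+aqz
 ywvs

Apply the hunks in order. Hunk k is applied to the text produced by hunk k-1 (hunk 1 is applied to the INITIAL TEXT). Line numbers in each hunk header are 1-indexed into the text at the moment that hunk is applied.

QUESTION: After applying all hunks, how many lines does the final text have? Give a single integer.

Hunk 1: at line 3 remove [geiw] add [laymf] -> 7 lines: riycu jdu ply plco laymf ywvs kdrb
Hunk 2: at line 1 remove [ply,plco,laymf] add [pmw,mih,khdc] -> 7 lines: riycu jdu pmw mih khdc ywvs kdrb
Hunk 3: at line 1 remove [jdu,pmw] add [ojzs,oijwe] -> 7 lines: riycu ojzs oijwe mih khdc ywvs kdrb
Hunk 4: at line 1 remove [oijwe,mih,khdc] add [wvon] -> 5 lines: riycu ojzs wvon ywvs kdrb
Hunk 5: at line 1 remove [wvon] add [niahu,shdj] -> 6 lines: riycu ojzs niahu shdj ywvs kdrb
Hunk 6: at line 3 remove [shdj] add [aqz] -> 6 lines: riycu ojzs niahu aqz ywvs kdrb
Final line count: 6

Answer: 6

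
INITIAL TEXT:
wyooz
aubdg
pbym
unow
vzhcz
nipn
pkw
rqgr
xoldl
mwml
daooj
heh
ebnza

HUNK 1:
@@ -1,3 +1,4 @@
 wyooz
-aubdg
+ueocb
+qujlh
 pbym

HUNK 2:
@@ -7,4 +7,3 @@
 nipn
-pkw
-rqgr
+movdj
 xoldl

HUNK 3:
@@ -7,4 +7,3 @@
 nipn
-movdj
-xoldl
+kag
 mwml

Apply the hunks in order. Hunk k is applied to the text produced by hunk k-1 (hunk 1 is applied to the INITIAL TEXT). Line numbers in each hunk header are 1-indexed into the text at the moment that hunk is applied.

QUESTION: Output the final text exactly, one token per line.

Hunk 1: at line 1 remove [aubdg] add [ueocb,qujlh] -> 14 lines: wyooz ueocb qujlh pbym unow vzhcz nipn pkw rqgr xoldl mwml daooj heh ebnza
Hunk 2: at line 7 remove [pkw,rqgr] add [movdj] -> 13 lines: wyooz ueocb qujlh pbym unow vzhcz nipn movdj xoldl mwml daooj heh ebnza
Hunk 3: at line 7 remove [movdj,xoldl] add [kag] -> 12 lines: wyooz ueocb qujlh pbym unow vzhcz nipn kag mwml daooj heh ebnza

Answer: wyooz
ueocb
qujlh
pbym
unow
vzhcz
nipn
kag
mwml
daooj
heh
ebnza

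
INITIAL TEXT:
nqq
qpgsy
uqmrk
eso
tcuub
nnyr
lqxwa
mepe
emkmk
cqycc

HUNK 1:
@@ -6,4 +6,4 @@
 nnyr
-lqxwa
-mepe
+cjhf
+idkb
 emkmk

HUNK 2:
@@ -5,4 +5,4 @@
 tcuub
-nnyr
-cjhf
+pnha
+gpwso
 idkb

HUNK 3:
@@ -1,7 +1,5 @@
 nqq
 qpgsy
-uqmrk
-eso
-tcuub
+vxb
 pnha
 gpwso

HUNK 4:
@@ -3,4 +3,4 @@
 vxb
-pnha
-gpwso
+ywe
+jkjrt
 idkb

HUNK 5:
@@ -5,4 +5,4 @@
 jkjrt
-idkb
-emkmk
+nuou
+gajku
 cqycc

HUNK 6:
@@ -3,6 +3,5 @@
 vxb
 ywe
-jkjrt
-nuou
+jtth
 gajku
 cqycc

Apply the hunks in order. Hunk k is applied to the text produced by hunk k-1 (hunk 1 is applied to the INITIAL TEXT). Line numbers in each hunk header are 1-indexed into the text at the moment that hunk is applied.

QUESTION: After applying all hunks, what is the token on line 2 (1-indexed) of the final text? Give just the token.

Hunk 1: at line 6 remove [lqxwa,mepe] add [cjhf,idkb] -> 10 lines: nqq qpgsy uqmrk eso tcuub nnyr cjhf idkb emkmk cqycc
Hunk 2: at line 5 remove [nnyr,cjhf] add [pnha,gpwso] -> 10 lines: nqq qpgsy uqmrk eso tcuub pnha gpwso idkb emkmk cqycc
Hunk 3: at line 1 remove [uqmrk,eso,tcuub] add [vxb] -> 8 lines: nqq qpgsy vxb pnha gpwso idkb emkmk cqycc
Hunk 4: at line 3 remove [pnha,gpwso] add [ywe,jkjrt] -> 8 lines: nqq qpgsy vxb ywe jkjrt idkb emkmk cqycc
Hunk 5: at line 5 remove [idkb,emkmk] add [nuou,gajku] -> 8 lines: nqq qpgsy vxb ywe jkjrt nuou gajku cqycc
Hunk 6: at line 3 remove [jkjrt,nuou] add [jtth] -> 7 lines: nqq qpgsy vxb ywe jtth gajku cqycc
Final line 2: qpgsy

Answer: qpgsy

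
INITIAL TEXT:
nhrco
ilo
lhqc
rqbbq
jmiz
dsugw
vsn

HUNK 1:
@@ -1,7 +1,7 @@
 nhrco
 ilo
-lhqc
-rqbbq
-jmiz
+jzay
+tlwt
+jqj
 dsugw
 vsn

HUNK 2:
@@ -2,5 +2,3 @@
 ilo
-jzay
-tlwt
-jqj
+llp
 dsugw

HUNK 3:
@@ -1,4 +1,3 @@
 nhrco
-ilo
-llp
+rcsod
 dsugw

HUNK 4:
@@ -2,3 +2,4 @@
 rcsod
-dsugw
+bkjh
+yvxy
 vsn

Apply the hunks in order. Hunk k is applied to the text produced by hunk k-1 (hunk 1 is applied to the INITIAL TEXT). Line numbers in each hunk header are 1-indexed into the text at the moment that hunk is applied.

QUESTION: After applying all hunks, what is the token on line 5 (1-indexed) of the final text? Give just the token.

Hunk 1: at line 1 remove [lhqc,rqbbq,jmiz] add [jzay,tlwt,jqj] -> 7 lines: nhrco ilo jzay tlwt jqj dsugw vsn
Hunk 2: at line 2 remove [jzay,tlwt,jqj] add [llp] -> 5 lines: nhrco ilo llp dsugw vsn
Hunk 3: at line 1 remove [ilo,llp] add [rcsod] -> 4 lines: nhrco rcsod dsugw vsn
Hunk 4: at line 2 remove [dsugw] add [bkjh,yvxy] -> 5 lines: nhrco rcsod bkjh yvxy vsn
Final line 5: vsn

Answer: vsn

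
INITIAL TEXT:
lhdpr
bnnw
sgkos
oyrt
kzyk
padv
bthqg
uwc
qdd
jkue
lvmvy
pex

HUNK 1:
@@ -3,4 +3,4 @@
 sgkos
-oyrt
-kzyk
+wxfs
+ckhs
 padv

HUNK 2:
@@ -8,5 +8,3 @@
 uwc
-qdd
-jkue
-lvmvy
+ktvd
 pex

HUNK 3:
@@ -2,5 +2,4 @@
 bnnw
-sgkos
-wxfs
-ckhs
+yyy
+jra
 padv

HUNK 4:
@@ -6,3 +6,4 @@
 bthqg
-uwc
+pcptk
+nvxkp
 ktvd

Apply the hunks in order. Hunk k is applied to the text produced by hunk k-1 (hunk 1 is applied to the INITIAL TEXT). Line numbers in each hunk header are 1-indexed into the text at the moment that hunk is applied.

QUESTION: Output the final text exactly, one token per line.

Answer: lhdpr
bnnw
yyy
jra
padv
bthqg
pcptk
nvxkp
ktvd
pex

Derivation:
Hunk 1: at line 3 remove [oyrt,kzyk] add [wxfs,ckhs] -> 12 lines: lhdpr bnnw sgkos wxfs ckhs padv bthqg uwc qdd jkue lvmvy pex
Hunk 2: at line 8 remove [qdd,jkue,lvmvy] add [ktvd] -> 10 lines: lhdpr bnnw sgkos wxfs ckhs padv bthqg uwc ktvd pex
Hunk 3: at line 2 remove [sgkos,wxfs,ckhs] add [yyy,jra] -> 9 lines: lhdpr bnnw yyy jra padv bthqg uwc ktvd pex
Hunk 4: at line 6 remove [uwc] add [pcptk,nvxkp] -> 10 lines: lhdpr bnnw yyy jra padv bthqg pcptk nvxkp ktvd pex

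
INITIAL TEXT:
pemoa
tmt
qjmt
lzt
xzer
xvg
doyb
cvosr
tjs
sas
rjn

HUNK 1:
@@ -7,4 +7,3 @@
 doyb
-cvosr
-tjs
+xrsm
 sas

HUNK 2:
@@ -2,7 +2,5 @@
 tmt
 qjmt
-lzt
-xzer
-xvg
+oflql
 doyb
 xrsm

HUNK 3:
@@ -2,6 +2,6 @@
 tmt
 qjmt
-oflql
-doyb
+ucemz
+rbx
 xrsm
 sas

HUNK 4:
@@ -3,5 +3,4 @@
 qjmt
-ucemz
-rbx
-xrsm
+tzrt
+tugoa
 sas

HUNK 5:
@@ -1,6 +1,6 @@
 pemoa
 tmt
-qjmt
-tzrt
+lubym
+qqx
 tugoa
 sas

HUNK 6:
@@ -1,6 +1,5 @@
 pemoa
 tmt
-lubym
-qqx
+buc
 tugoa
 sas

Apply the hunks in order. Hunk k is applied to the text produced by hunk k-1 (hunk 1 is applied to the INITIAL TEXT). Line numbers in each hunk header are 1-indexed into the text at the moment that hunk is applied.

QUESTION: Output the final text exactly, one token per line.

Answer: pemoa
tmt
buc
tugoa
sas
rjn

Derivation:
Hunk 1: at line 7 remove [cvosr,tjs] add [xrsm] -> 10 lines: pemoa tmt qjmt lzt xzer xvg doyb xrsm sas rjn
Hunk 2: at line 2 remove [lzt,xzer,xvg] add [oflql] -> 8 lines: pemoa tmt qjmt oflql doyb xrsm sas rjn
Hunk 3: at line 2 remove [oflql,doyb] add [ucemz,rbx] -> 8 lines: pemoa tmt qjmt ucemz rbx xrsm sas rjn
Hunk 4: at line 3 remove [ucemz,rbx,xrsm] add [tzrt,tugoa] -> 7 lines: pemoa tmt qjmt tzrt tugoa sas rjn
Hunk 5: at line 1 remove [qjmt,tzrt] add [lubym,qqx] -> 7 lines: pemoa tmt lubym qqx tugoa sas rjn
Hunk 6: at line 1 remove [lubym,qqx] add [buc] -> 6 lines: pemoa tmt buc tugoa sas rjn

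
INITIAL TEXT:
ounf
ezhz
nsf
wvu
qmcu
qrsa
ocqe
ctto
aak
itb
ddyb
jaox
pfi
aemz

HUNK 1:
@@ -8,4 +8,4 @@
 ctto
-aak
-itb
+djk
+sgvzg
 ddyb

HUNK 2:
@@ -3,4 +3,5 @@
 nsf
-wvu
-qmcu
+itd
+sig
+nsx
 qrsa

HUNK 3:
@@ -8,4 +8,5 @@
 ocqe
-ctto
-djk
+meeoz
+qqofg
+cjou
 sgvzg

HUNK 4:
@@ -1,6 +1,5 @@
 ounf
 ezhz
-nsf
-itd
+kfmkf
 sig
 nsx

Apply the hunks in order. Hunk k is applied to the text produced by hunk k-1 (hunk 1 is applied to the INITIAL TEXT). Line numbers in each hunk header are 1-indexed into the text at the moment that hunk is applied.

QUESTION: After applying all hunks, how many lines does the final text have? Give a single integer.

Hunk 1: at line 8 remove [aak,itb] add [djk,sgvzg] -> 14 lines: ounf ezhz nsf wvu qmcu qrsa ocqe ctto djk sgvzg ddyb jaox pfi aemz
Hunk 2: at line 3 remove [wvu,qmcu] add [itd,sig,nsx] -> 15 lines: ounf ezhz nsf itd sig nsx qrsa ocqe ctto djk sgvzg ddyb jaox pfi aemz
Hunk 3: at line 8 remove [ctto,djk] add [meeoz,qqofg,cjou] -> 16 lines: ounf ezhz nsf itd sig nsx qrsa ocqe meeoz qqofg cjou sgvzg ddyb jaox pfi aemz
Hunk 4: at line 1 remove [nsf,itd] add [kfmkf] -> 15 lines: ounf ezhz kfmkf sig nsx qrsa ocqe meeoz qqofg cjou sgvzg ddyb jaox pfi aemz
Final line count: 15

Answer: 15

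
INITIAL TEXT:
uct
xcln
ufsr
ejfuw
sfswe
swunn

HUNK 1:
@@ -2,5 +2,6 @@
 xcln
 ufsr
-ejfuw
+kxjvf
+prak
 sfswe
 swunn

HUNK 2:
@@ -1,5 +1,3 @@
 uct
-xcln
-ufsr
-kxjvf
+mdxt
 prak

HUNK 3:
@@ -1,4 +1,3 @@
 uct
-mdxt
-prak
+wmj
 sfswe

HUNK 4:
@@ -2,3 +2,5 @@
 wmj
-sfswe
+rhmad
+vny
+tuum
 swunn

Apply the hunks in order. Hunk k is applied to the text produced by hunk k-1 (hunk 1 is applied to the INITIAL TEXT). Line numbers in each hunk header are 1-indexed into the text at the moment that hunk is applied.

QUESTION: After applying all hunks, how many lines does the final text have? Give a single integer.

Answer: 6

Derivation:
Hunk 1: at line 2 remove [ejfuw] add [kxjvf,prak] -> 7 lines: uct xcln ufsr kxjvf prak sfswe swunn
Hunk 2: at line 1 remove [xcln,ufsr,kxjvf] add [mdxt] -> 5 lines: uct mdxt prak sfswe swunn
Hunk 3: at line 1 remove [mdxt,prak] add [wmj] -> 4 lines: uct wmj sfswe swunn
Hunk 4: at line 2 remove [sfswe] add [rhmad,vny,tuum] -> 6 lines: uct wmj rhmad vny tuum swunn
Final line count: 6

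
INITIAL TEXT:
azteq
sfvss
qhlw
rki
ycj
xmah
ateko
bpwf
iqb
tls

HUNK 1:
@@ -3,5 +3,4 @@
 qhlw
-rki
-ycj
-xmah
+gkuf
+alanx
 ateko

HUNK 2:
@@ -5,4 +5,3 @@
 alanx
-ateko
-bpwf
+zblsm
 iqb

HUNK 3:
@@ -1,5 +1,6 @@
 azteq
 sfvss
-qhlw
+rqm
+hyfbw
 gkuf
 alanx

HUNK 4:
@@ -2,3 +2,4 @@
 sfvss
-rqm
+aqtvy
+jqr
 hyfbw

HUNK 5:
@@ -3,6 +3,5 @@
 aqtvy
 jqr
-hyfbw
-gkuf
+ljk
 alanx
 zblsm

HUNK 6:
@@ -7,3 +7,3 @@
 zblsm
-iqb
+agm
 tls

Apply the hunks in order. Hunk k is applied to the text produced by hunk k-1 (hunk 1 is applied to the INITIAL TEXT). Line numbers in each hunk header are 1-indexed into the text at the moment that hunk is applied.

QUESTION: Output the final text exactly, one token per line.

Answer: azteq
sfvss
aqtvy
jqr
ljk
alanx
zblsm
agm
tls

Derivation:
Hunk 1: at line 3 remove [rki,ycj,xmah] add [gkuf,alanx] -> 9 lines: azteq sfvss qhlw gkuf alanx ateko bpwf iqb tls
Hunk 2: at line 5 remove [ateko,bpwf] add [zblsm] -> 8 lines: azteq sfvss qhlw gkuf alanx zblsm iqb tls
Hunk 3: at line 1 remove [qhlw] add [rqm,hyfbw] -> 9 lines: azteq sfvss rqm hyfbw gkuf alanx zblsm iqb tls
Hunk 4: at line 2 remove [rqm] add [aqtvy,jqr] -> 10 lines: azteq sfvss aqtvy jqr hyfbw gkuf alanx zblsm iqb tls
Hunk 5: at line 3 remove [hyfbw,gkuf] add [ljk] -> 9 lines: azteq sfvss aqtvy jqr ljk alanx zblsm iqb tls
Hunk 6: at line 7 remove [iqb] add [agm] -> 9 lines: azteq sfvss aqtvy jqr ljk alanx zblsm agm tls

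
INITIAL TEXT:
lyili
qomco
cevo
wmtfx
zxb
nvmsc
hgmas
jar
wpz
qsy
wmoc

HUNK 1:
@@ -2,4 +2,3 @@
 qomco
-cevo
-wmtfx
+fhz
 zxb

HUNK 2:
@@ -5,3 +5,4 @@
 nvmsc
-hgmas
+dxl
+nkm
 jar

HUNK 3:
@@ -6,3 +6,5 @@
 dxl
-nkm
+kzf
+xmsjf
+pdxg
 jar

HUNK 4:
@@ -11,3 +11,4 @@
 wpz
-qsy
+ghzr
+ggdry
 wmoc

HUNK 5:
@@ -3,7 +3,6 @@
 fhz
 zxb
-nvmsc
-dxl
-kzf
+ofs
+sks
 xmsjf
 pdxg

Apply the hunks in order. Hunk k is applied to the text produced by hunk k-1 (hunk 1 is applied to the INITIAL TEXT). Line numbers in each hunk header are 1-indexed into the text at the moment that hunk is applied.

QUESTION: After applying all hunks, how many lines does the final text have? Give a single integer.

Hunk 1: at line 2 remove [cevo,wmtfx] add [fhz] -> 10 lines: lyili qomco fhz zxb nvmsc hgmas jar wpz qsy wmoc
Hunk 2: at line 5 remove [hgmas] add [dxl,nkm] -> 11 lines: lyili qomco fhz zxb nvmsc dxl nkm jar wpz qsy wmoc
Hunk 3: at line 6 remove [nkm] add [kzf,xmsjf,pdxg] -> 13 lines: lyili qomco fhz zxb nvmsc dxl kzf xmsjf pdxg jar wpz qsy wmoc
Hunk 4: at line 11 remove [qsy] add [ghzr,ggdry] -> 14 lines: lyili qomco fhz zxb nvmsc dxl kzf xmsjf pdxg jar wpz ghzr ggdry wmoc
Hunk 5: at line 3 remove [nvmsc,dxl,kzf] add [ofs,sks] -> 13 lines: lyili qomco fhz zxb ofs sks xmsjf pdxg jar wpz ghzr ggdry wmoc
Final line count: 13

Answer: 13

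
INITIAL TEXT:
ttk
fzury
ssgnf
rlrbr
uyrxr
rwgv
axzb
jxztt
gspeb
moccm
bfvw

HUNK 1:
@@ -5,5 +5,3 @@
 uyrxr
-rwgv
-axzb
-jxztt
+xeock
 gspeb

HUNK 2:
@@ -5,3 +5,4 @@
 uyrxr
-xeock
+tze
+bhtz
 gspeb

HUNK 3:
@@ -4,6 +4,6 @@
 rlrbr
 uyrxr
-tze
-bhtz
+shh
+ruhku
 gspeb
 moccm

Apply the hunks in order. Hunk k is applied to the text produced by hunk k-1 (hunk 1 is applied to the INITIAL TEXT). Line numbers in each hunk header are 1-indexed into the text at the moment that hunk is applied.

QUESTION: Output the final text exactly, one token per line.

Answer: ttk
fzury
ssgnf
rlrbr
uyrxr
shh
ruhku
gspeb
moccm
bfvw

Derivation:
Hunk 1: at line 5 remove [rwgv,axzb,jxztt] add [xeock] -> 9 lines: ttk fzury ssgnf rlrbr uyrxr xeock gspeb moccm bfvw
Hunk 2: at line 5 remove [xeock] add [tze,bhtz] -> 10 lines: ttk fzury ssgnf rlrbr uyrxr tze bhtz gspeb moccm bfvw
Hunk 3: at line 4 remove [tze,bhtz] add [shh,ruhku] -> 10 lines: ttk fzury ssgnf rlrbr uyrxr shh ruhku gspeb moccm bfvw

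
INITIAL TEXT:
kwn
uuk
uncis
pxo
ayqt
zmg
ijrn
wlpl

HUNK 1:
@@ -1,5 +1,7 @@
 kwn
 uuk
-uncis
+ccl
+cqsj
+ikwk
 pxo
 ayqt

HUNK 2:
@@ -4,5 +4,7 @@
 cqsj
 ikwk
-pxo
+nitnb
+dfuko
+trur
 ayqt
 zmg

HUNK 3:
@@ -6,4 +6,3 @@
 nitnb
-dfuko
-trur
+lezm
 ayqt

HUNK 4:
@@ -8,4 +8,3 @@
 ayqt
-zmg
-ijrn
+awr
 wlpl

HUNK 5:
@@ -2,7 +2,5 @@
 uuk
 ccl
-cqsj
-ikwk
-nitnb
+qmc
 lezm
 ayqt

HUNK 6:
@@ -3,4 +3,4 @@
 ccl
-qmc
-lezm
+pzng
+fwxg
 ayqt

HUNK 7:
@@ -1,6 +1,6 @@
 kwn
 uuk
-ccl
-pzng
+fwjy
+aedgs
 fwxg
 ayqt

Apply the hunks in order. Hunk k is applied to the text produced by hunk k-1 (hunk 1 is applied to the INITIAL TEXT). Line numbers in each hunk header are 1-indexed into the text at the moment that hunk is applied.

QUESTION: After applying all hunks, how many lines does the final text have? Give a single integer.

Answer: 8

Derivation:
Hunk 1: at line 1 remove [uncis] add [ccl,cqsj,ikwk] -> 10 lines: kwn uuk ccl cqsj ikwk pxo ayqt zmg ijrn wlpl
Hunk 2: at line 4 remove [pxo] add [nitnb,dfuko,trur] -> 12 lines: kwn uuk ccl cqsj ikwk nitnb dfuko trur ayqt zmg ijrn wlpl
Hunk 3: at line 6 remove [dfuko,trur] add [lezm] -> 11 lines: kwn uuk ccl cqsj ikwk nitnb lezm ayqt zmg ijrn wlpl
Hunk 4: at line 8 remove [zmg,ijrn] add [awr] -> 10 lines: kwn uuk ccl cqsj ikwk nitnb lezm ayqt awr wlpl
Hunk 5: at line 2 remove [cqsj,ikwk,nitnb] add [qmc] -> 8 lines: kwn uuk ccl qmc lezm ayqt awr wlpl
Hunk 6: at line 3 remove [qmc,lezm] add [pzng,fwxg] -> 8 lines: kwn uuk ccl pzng fwxg ayqt awr wlpl
Hunk 7: at line 1 remove [ccl,pzng] add [fwjy,aedgs] -> 8 lines: kwn uuk fwjy aedgs fwxg ayqt awr wlpl
Final line count: 8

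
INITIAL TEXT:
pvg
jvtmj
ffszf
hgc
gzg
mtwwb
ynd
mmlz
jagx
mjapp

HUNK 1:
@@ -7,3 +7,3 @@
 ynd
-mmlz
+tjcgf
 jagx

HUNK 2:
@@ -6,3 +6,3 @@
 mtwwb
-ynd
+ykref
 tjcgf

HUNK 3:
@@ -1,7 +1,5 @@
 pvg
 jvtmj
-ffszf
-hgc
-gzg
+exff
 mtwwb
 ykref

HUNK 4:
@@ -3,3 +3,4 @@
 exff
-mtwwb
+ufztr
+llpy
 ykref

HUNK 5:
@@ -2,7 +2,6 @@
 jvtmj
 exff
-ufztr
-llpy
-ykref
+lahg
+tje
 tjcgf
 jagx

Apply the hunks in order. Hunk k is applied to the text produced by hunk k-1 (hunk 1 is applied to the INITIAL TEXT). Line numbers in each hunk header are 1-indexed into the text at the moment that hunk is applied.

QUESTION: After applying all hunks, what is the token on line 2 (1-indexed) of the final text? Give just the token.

Hunk 1: at line 7 remove [mmlz] add [tjcgf] -> 10 lines: pvg jvtmj ffszf hgc gzg mtwwb ynd tjcgf jagx mjapp
Hunk 2: at line 6 remove [ynd] add [ykref] -> 10 lines: pvg jvtmj ffszf hgc gzg mtwwb ykref tjcgf jagx mjapp
Hunk 3: at line 1 remove [ffszf,hgc,gzg] add [exff] -> 8 lines: pvg jvtmj exff mtwwb ykref tjcgf jagx mjapp
Hunk 4: at line 3 remove [mtwwb] add [ufztr,llpy] -> 9 lines: pvg jvtmj exff ufztr llpy ykref tjcgf jagx mjapp
Hunk 5: at line 2 remove [ufztr,llpy,ykref] add [lahg,tje] -> 8 lines: pvg jvtmj exff lahg tje tjcgf jagx mjapp
Final line 2: jvtmj

Answer: jvtmj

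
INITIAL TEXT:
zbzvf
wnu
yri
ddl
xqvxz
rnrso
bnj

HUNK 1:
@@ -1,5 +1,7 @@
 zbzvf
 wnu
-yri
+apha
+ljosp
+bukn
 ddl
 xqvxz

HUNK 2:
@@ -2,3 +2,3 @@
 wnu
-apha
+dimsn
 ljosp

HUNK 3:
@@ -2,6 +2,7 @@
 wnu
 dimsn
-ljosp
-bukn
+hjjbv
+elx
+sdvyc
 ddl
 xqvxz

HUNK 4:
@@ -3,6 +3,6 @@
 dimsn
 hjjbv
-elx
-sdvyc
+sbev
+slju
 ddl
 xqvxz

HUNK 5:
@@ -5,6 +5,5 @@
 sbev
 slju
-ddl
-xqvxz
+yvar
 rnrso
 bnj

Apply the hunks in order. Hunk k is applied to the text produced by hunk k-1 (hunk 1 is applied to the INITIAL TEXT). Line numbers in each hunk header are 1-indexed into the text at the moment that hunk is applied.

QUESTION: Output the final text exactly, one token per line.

Answer: zbzvf
wnu
dimsn
hjjbv
sbev
slju
yvar
rnrso
bnj

Derivation:
Hunk 1: at line 1 remove [yri] add [apha,ljosp,bukn] -> 9 lines: zbzvf wnu apha ljosp bukn ddl xqvxz rnrso bnj
Hunk 2: at line 2 remove [apha] add [dimsn] -> 9 lines: zbzvf wnu dimsn ljosp bukn ddl xqvxz rnrso bnj
Hunk 3: at line 2 remove [ljosp,bukn] add [hjjbv,elx,sdvyc] -> 10 lines: zbzvf wnu dimsn hjjbv elx sdvyc ddl xqvxz rnrso bnj
Hunk 4: at line 3 remove [elx,sdvyc] add [sbev,slju] -> 10 lines: zbzvf wnu dimsn hjjbv sbev slju ddl xqvxz rnrso bnj
Hunk 5: at line 5 remove [ddl,xqvxz] add [yvar] -> 9 lines: zbzvf wnu dimsn hjjbv sbev slju yvar rnrso bnj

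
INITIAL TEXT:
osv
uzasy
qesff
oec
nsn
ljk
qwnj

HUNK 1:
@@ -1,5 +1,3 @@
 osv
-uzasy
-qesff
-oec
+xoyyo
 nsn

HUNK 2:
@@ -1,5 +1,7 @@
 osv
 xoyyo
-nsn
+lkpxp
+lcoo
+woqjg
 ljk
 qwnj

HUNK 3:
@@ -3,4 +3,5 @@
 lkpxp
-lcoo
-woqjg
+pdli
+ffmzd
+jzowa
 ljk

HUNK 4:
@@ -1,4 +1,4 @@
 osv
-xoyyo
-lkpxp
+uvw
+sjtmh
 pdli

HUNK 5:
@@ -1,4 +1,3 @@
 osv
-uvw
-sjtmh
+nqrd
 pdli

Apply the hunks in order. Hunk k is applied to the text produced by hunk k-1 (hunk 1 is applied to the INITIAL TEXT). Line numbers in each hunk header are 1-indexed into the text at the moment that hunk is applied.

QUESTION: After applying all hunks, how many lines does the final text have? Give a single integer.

Hunk 1: at line 1 remove [uzasy,qesff,oec] add [xoyyo] -> 5 lines: osv xoyyo nsn ljk qwnj
Hunk 2: at line 1 remove [nsn] add [lkpxp,lcoo,woqjg] -> 7 lines: osv xoyyo lkpxp lcoo woqjg ljk qwnj
Hunk 3: at line 3 remove [lcoo,woqjg] add [pdli,ffmzd,jzowa] -> 8 lines: osv xoyyo lkpxp pdli ffmzd jzowa ljk qwnj
Hunk 4: at line 1 remove [xoyyo,lkpxp] add [uvw,sjtmh] -> 8 lines: osv uvw sjtmh pdli ffmzd jzowa ljk qwnj
Hunk 5: at line 1 remove [uvw,sjtmh] add [nqrd] -> 7 lines: osv nqrd pdli ffmzd jzowa ljk qwnj
Final line count: 7

Answer: 7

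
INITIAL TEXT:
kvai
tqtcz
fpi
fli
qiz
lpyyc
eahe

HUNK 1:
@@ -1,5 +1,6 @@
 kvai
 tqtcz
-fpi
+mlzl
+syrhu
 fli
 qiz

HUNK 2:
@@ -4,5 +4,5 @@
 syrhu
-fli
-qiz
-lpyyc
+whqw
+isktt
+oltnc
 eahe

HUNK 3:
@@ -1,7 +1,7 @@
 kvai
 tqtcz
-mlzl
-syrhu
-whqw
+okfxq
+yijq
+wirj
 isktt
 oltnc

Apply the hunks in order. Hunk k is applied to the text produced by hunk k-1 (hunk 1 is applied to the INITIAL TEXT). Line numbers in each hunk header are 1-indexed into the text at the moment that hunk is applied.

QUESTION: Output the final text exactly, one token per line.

Answer: kvai
tqtcz
okfxq
yijq
wirj
isktt
oltnc
eahe

Derivation:
Hunk 1: at line 1 remove [fpi] add [mlzl,syrhu] -> 8 lines: kvai tqtcz mlzl syrhu fli qiz lpyyc eahe
Hunk 2: at line 4 remove [fli,qiz,lpyyc] add [whqw,isktt,oltnc] -> 8 lines: kvai tqtcz mlzl syrhu whqw isktt oltnc eahe
Hunk 3: at line 1 remove [mlzl,syrhu,whqw] add [okfxq,yijq,wirj] -> 8 lines: kvai tqtcz okfxq yijq wirj isktt oltnc eahe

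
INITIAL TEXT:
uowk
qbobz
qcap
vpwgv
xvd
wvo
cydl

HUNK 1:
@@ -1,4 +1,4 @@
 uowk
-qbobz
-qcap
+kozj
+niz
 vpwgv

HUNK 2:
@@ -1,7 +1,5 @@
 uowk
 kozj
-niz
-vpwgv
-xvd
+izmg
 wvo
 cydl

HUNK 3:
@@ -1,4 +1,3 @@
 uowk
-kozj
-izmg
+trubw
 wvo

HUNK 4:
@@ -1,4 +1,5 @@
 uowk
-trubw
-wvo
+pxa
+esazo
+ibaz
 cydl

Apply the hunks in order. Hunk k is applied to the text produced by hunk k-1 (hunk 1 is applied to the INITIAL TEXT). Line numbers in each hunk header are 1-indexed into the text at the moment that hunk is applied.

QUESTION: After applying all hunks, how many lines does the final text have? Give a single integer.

Hunk 1: at line 1 remove [qbobz,qcap] add [kozj,niz] -> 7 lines: uowk kozj niz vpwgv xvd wvo cydl
Hunk 2: at line 1 remove [niz,vpwgv,xvd] add [izmg] -> 5 lines: uowk kozj izmg wvo cydl
Hunk 3: at line 1 remove [kozj,izmg] add [trubw] -> 4 lines: uowk trubw wvo cydl
Hunk 4: at line 1 remove [trubw,wvo] add [pxa,esazo,ibaz] -> 5 lines: uowk pxa esazo ibaz cydl
Final line count: 5

Answer: 5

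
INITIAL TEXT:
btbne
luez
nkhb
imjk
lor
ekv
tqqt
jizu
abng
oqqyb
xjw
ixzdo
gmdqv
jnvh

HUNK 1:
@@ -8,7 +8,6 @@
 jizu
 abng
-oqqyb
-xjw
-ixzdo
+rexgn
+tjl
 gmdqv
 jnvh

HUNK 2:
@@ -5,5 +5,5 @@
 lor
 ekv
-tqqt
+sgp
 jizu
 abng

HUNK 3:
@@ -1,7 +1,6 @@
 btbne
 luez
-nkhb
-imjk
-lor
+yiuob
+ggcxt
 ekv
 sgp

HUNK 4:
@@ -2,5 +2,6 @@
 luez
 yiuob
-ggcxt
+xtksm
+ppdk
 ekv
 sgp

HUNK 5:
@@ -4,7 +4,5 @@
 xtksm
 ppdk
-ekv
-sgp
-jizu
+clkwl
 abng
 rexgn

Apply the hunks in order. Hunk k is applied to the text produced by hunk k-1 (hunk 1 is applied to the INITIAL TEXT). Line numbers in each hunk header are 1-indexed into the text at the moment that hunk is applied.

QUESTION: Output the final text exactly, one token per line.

Answer: btbne
luez
yiuob
xtksm
ppdk
clkwl
abng
rexgn
tjl
gmdqv
jnvh

Derivation:
Hunk 1: at line 8 remove [oqqyb,xjw,ixzdo] add [rexgn,tjl] -> 13 lines: btbne luez nkhb imjk lor ekv tqqt jizu abng rexgn tjl gmdqv jnvh
Hunk 2: at line 5 remove [tqqt] add [sgp] -> 13 lines: btbne luez nkhb imjk lor ekv sgp jizu abng rexgn tjl gmdqv jnvh
Hunk 3: at line 1 remove [nkhb,imjk,lor] add [yiuob,ggcxt] -> 12 lines: btbne luez yiuob ggcxt ekv sgp jizu abng rexgn tjl gmdqv jnvh
Hunk 4: at line 2 remove [ggcxt] add [xtksm,ppdk] -> 13 lines: btbne luez yiuob xtksm ppdk ekv sgp jizu abng rexgn tjl gmdqv jnvh
Hunk 5: at line 4 remove [ekv,sgp,jizu] add [clkwl] -> 11 lines: btbne luez yiuob xtksm ppdk clkwl abng rexgn tjl gmdqv jnvh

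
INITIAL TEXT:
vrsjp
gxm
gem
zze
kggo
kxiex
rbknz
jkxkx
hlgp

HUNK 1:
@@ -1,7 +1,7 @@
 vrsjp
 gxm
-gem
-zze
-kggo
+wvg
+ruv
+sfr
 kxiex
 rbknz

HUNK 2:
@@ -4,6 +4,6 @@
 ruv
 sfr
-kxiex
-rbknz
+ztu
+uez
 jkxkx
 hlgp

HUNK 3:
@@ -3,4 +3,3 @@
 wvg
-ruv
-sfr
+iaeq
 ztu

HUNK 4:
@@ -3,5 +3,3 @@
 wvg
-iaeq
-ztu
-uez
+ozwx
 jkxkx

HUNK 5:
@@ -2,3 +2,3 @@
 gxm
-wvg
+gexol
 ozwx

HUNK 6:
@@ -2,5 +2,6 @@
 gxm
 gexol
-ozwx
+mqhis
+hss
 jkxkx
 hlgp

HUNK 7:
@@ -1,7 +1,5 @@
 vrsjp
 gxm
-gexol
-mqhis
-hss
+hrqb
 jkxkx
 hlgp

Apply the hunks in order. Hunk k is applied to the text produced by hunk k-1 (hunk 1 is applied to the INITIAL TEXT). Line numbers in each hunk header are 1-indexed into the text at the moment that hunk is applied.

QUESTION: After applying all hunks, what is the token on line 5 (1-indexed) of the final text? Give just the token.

Hunk 1: at line 1 remove [gem,zze,kggo] add [wvg,ruv,sfr] -> 9 lines: vrsjp gxm wvg ruv sfr kxiex rbknz jkxkx hlgp
Hunk 2: at line 4 remove [kxiex,rbknz] add [ztu,uez] -> 9 lines: vrsjp gxm wvg ruv sfr ztu uez jkxkx hlgp
Hunk 3: at line 3 remove [ruv,sfr] add [iaeq] -> 8 lines: vrsjp gxm wvg iaeq ztu uez jkxkx hlgp
Hunk 4: at line 3 remove [iaeq,ztu,uez] add [ozwx] -> 6 lines: vrsjp gxm wvg ozwx jkxkx hlgp
Hunk 5: at line 2 remove [wvg] add [gexol] -> 6 lines: vrsjp gxm gexol ozwx jkxkx hlgp
Hunk 6: at line 2 remove [ozwx] add [mqhis,hss] -> 7 lines: vrsjp gxm gexol mqhis hss jkxkx hlgp
Hunk 7: at line 1 remove [gexol,mqhis,hss] add [hrqb] -> 5 lines: vrsjp gxm hrqb jkxkx hlgp
Final line 5: hlgp

Answer: hlgp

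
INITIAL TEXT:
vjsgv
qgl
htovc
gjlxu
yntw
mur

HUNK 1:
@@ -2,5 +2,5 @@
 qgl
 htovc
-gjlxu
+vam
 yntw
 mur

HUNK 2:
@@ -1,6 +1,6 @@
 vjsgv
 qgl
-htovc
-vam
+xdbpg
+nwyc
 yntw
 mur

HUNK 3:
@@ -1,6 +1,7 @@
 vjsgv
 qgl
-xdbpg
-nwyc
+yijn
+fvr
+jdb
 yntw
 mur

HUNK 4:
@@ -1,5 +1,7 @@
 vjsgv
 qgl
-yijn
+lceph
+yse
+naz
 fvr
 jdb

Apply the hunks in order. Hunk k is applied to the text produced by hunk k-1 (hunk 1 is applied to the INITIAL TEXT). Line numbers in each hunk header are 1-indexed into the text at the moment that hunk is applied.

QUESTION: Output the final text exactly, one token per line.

Answer: vjsgv
qgl
lceph
yse
naz
fvr
jdb
yntw
mur

Derivation:
Hunk 1: at line 2 remove [gjlxu] add [vam] -> 6 lines: vjsgv qgl htovc vam yntw mur
Hunk 2: at line 1 remove [htovc,vam] add [xdbpg,nwyc] -> 6 lines: vjsgv qgl xdbpg nwyc yntw mur
Hunk 3: at line 1 remove [xdbpg,nwyc] add [yijn,fvr,jdb] -> 7 lines: vjsgv qgl yijn fvr jdb yntw mur
Hunk 4: at line 1 remove [yijn] add [lceph,yse,naz] -> 9 lines: vjsgv qgl lceph yse naz fvr jdb yntw mur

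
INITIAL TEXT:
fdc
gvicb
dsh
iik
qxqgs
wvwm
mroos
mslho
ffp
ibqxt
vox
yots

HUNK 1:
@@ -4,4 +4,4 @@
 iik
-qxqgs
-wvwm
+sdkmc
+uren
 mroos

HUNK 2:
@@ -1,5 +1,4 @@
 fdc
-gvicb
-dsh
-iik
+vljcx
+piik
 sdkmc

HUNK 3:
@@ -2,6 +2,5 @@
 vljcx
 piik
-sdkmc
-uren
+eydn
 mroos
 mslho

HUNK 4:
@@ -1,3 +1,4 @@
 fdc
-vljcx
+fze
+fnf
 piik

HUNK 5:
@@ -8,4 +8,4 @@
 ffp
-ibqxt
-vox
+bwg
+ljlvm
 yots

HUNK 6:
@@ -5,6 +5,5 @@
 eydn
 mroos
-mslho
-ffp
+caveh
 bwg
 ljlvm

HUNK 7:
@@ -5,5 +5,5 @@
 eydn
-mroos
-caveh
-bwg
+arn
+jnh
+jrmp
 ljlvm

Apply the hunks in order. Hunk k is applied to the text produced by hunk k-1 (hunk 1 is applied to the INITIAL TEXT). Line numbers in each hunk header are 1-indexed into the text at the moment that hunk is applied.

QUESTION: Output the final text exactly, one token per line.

Answer: fdc
fze
fnf
piik
eydn
arn
jnh
jrmp
ljlvm
yots

Derivation:
Hunk 1: at line 4 remove [qxqgs,wvwm] add [sdkmc,uren] -> 12 lines: fdc gvicb dsh iik sdkmc uren mroos mslho ffp ibqxt vox yots
Hunk 2: at line 1 remove [gvicb,dsh,iik] add [vljcx,piik] -> 11 lines: fdc vljcx piik sdkmc uren mroos mslho ffp ibqxt vox yots
Hunk 3: at line 2 remove [sdkmc,uren] add [eydn] -> 10 lines: fdc vljcx piik eydn mroos mslho ffp ibqxt vox yots
Hunk 4: at line 1 remove [vljcx] add [fze,fnf] -> 11 lines: fdc fze fnf piik eydn mroos mslho ffp ibqxt vox yots
Hunk 5: at line 8 remove [ibqxt,vox] add [bwg,ljlvm] -> 11 lines: fdc fze fnf piik eydn mroos mslho ffp bwg ljlvm yots
Hunk 6: at line 5 remove [mslho,ffp] add [caveh] -> 10 lines: fdc fze fnf piik eydn mroos caveh bwg ljlvm yots
Hunk 7: at line 5 remove [mroos,caveh,bwg] add [arn,jnh,jrmp] -> 10 lines: fdc fze fnf piik eydn arn jnh jrmp ljlvm yots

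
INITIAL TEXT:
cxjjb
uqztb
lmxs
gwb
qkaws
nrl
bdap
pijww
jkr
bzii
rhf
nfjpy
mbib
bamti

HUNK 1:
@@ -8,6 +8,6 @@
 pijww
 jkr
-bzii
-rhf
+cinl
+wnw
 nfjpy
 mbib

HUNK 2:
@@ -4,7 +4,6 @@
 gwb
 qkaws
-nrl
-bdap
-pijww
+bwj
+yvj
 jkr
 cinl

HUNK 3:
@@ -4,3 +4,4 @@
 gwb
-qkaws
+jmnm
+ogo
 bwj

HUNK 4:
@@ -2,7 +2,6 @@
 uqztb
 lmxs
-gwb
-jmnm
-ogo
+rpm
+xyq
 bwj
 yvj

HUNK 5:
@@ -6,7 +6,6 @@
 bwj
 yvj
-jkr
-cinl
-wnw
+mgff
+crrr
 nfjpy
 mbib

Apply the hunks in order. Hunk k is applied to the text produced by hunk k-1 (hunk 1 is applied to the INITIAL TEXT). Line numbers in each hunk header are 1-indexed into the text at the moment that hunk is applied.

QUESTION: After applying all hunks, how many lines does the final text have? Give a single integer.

Hunk 1: at line 8 remove [bzii,rhf] add [cinl,wnw] -> 14 lines: cxjjb uqztb lmxs gwb qkaws nrl bdap pijww jkr cinl wnw nfjpy mbib bamti
Hunk 2: at line 4 remove [nrl,bdap,pijww] add [bwj,yvj] -> 13 lines: cxjjb uqztb lmxs gwb qkaws bwj yvj jkr cinl wnw nfjpy mbib bamti
Hunk 3: at line 4 remove [qkaws] add [jmnm,ogo] -> 14 lines: cxjjb uqztb lmxs gwb jmnm ogo bwj yvj jkr cinl wnw nfjpy mbib bamti
Hunk 4: at line 2 remove [gwb,jmnm,ogo] add [rpm,xyq] -> 13 lines: cxjjb uqztb lmxs rpm xyq bwj yvj jkr cinl wnw nfjpy mbib bamti
Hunk 5: at line 6 remove [jkr,cinl,wnw] add [mgff,crrr] -> 12 lines: cxjjb uqztb lmxs rpm xyq bwj yvj mgff crrr nfjpy mbib bamti
Final line count: 12

Answer: 12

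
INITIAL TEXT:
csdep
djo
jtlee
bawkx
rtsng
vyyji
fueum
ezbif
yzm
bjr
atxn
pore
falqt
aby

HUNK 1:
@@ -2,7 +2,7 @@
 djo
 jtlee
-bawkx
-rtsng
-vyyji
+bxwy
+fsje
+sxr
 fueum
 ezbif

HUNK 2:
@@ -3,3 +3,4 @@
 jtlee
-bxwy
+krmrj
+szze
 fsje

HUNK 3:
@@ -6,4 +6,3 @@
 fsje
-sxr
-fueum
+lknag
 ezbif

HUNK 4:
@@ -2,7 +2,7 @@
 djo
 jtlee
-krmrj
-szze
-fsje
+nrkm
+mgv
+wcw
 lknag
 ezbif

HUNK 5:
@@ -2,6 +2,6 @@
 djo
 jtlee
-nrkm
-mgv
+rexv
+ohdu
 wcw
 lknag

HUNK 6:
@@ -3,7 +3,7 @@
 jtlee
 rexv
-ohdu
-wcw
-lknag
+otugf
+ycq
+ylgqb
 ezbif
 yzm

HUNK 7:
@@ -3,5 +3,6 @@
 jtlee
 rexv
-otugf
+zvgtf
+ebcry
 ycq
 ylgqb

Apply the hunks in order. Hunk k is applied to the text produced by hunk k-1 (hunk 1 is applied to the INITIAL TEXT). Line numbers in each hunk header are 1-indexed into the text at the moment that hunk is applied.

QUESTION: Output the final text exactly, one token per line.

Answer: csdep
djo
jtlee
rexv
zvgtf
ebcry
ycq
ylgqb
ezbif
yzm
bjr
atxn
pore
falqt
aby

Derivation:
Hunk 1: at line 2 remove [bawkx,rtsng,vyyji] add [bxwy,fsje,sxr] -> 14 lines: csdep djo jtlee bxwy fsje sxr fueum ezbif yzm bjr atxn pore falqt aby
Hunk 2: at line 3 remove [bxwy] add [krmrj,szze] -> 15 lines: csdep djo jtlee krmrj szze fsje sxr fueum ezbif yzm bjr atxn pore falqt aby
Hunk 3: at line 6 remove [sxr,fueum] add [lknag] -> 14 lines: csdep djo jtlee krmrj szze fsje lknag ezbif yzm bjr atxn pore falqt aby
Hunk 4: at line 2 remove [krmrj,szze,fsje] add [nrkm,mgv,wcw] -> 14 lines: csdep djo jtlee nrkm mgv wcw lknag ezbif yzm bjr atxn pore falqt aby
Hunk 5: at line 2 remove [nrkm,mgv] add [rexv,ohdu] -> 14 lines: csdep djo jtlee rexv ohdu wcw lknag ezbif yzm bjr atxn pore falqt aby
Hunk 6: at line 3 remove [ohdu,wcw,lknag] add [otugf,ycq,ylgqb] -> 14 lines: csdep djo jtlee rexv otugf ycq ylgqb ezbif yzm bjr atxn pore falqt aby
Hunk 7: at line 3 remove [otugf] add [zvgtf,ebcry] -> 15 lines: csdep djo jtlee rexv zvgtf ebcry ycq ylgqb ezbif yzm bjr atxn pore falqt aby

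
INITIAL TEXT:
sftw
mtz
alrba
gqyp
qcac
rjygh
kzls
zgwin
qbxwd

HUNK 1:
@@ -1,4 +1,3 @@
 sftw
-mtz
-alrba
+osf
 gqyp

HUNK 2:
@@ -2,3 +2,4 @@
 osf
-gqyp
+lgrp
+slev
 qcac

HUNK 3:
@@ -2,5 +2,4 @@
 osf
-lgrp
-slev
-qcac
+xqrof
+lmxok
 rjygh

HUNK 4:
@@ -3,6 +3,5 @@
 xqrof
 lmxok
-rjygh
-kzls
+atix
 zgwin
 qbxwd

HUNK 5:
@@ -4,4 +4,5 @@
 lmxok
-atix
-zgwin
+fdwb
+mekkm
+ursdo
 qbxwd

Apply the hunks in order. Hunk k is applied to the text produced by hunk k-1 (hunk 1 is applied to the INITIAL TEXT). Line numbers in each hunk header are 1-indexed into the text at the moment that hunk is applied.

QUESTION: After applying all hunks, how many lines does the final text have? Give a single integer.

Hunk 1: at line 1 remove [mtz,alrba] add [osf] -> 8 lines: sftw osf gqyp qcac rjygh kzls zgwin qbxwd
Hunk 2: at line 2 remove [gqyp] add [lgrp,slev] -> 9 lines: sftw osf lgrp slev qcac rjygh kzls zgwin qbxwd
Hunk 3: at line 2 remove [lgrp,slev,qcac] add [xqrof,lmxok] -> 8 lines: sftw osf xqrof lmxok rjygh kzls zgwin qbxwd
Hunk 4: at line 3 remove [rjygh,kzls] add [atix] -> 7 lines: sftw osf xqrof lmxok atix zgwin qbxwd
Hunk 5: at line 4 remove [atix,zgwin] add [fdwb,mekkm,ursdo] -> 8 lines: sftw osf xqrof lmxok fdwb mekkm ursdo qbxwd
Final line count: 8

Answer: 8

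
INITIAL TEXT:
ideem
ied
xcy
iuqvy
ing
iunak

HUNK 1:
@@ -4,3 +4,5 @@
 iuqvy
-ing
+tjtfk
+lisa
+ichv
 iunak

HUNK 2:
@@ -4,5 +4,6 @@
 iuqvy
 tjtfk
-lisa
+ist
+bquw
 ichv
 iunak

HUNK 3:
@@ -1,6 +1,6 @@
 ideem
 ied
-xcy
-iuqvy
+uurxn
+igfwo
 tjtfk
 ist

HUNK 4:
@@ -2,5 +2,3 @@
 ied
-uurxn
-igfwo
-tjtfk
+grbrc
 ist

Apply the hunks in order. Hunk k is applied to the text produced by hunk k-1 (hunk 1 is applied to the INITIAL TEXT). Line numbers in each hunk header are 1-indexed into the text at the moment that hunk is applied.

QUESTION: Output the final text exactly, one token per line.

Answer: ideem
ied
grbrc
ist
bquw
ichv
iunak

Derivation:
Hunk 1: at line 4 remove [ing] add [tjtfk,lisa,ichv] -> 8 lines: ideem ied xcy iuqvy tjtfk lisa ichv iunak
Hunk 2: at line 4 remove [lisa] add [ist,bquw] -> 9 lines: ideem ied xcy iuqvy tjtfk ist bquw ichv iunak
Hunk 3: at line 1 remove [xcy,iuqvy] add [uurxn,igfwo] -> 9 lines: ideem ied uurxn igfwo tjtfk ist bquw ichv iunak
Hunk 4: at line 2 remove [uurxn,igfwo,tjtfk] add [grbrc] -> 7 lines: ideem ied grbrc ist bquw ichv iunak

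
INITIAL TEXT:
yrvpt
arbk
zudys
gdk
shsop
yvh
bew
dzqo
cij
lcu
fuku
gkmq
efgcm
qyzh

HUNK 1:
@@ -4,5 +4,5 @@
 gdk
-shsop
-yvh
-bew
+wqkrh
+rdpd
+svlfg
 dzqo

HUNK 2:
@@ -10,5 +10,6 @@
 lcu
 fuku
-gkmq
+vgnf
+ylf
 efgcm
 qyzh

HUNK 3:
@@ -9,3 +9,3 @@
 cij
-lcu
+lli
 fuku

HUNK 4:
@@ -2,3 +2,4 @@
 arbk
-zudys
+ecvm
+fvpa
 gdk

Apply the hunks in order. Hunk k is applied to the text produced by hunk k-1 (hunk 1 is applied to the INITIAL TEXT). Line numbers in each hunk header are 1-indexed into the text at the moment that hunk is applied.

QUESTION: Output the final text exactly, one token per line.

Hunk 1: at line 4 remove [shsop,yvh,bew] add [wqkrh,rdpd,svlfg] -> 14 lines: yrvpt arbk zudys gdk wqkrh rdpd svlfg dzqo cij lcu fuku gkmq efgcm qyzh
Hunk 2: at line 10 remove [gkmq] add [vgnf,ylf] -> 15 lines: yrvpt arbk zudys gdk wqkrh rdpd svlfg dzqo cij lcu fuku vgnf ylf efgcm qyzh
Hunk 3: at line 9 remove [lcu] add [lli] -> 15 lines: yrvpt arbk zudys gdk wqkrh rdpd svlfg dzqo cij lli fuku vgnf ylf efgcm qyzh
Hunk 4: at line 2 remove [zudys] add [ecvm,fvpa] -> 16 lines: yrvpt arbk ecvm fvpa gdk wqkrh rdpd svlfg dzqo cij lli fuku vgnf ylf efgcm qyzh

Answer: yrvpt
arbk
ecvm
fvpa
gdk
wqkrh
rdpd
svlfg
dzqo
cij
lli
fuku
vgnf
ylf
efgcm
qyzh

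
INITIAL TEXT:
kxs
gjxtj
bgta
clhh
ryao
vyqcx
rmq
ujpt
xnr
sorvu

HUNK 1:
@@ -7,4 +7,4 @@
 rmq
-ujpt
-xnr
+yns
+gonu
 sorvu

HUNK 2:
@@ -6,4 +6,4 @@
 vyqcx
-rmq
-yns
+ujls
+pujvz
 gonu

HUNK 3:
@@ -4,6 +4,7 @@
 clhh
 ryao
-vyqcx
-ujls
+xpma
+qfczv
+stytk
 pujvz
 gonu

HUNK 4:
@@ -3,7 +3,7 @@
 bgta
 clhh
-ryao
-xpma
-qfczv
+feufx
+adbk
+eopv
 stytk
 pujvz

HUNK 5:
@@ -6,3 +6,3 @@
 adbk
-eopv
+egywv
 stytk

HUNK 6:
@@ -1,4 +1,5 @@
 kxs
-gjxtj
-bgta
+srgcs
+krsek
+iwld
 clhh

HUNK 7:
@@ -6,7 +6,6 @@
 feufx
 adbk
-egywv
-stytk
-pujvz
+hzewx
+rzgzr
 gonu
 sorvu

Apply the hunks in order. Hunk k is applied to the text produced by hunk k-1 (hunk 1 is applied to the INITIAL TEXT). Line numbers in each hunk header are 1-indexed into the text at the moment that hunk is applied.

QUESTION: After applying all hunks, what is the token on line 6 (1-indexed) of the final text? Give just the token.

Hunk 1: at line 7 remove [ujpt,xnr] add [yns,gonu] -> 10 lines: kxs gjxtj bgta clhh ryao vyqcx rmq yns gonu sorvu
Hunk 2: at line 6 remove [rmq,yns] add [ujls,pujvz] -> 10 lines: kxs gjxtj bgta clhh ryao vyqcx ujls pujvz gonu sorvu
Hunk 3: at line 4 remove [vyqcx,ujls] add [xpma,qfczv,stytk] -> 11 lines: kxs gjxtj bgta clhh ryao xpma qfczv stytk pujvz gonu sorvu
Hunk 4: at line 3 remove [ryao,xpma,qfczv] add [feufx,adbk,eopv] -> 11 lines: kxs gjxtj bgta clhh feufx adbk eopv stytk pujvz gonu sorvu
Hunk 5: at line 6 remove [eopv] add [egywv] -> 11 lines: kxs gjxtj bgta clhh feufx adbk egywv stytk pujvz gonu sorvu
Hunk 6: at line 1 remove [gjxtj,bgta] add [srgcs,krsek,iwld] -> 12 lines: kxs srgcs krsek iwld clhh feufx adbk egywv stytk pujvz gonu sorvu
Hunk 7: at line 6 remove [egywv,stytk,pujvz] add [hzewx,rzgzr] -> 11 lines: kxs srgcs krsek iwld clhh feufx adbk hzewx rzgzr gonu sorvu
Final line 6: feufx

Answer: feufx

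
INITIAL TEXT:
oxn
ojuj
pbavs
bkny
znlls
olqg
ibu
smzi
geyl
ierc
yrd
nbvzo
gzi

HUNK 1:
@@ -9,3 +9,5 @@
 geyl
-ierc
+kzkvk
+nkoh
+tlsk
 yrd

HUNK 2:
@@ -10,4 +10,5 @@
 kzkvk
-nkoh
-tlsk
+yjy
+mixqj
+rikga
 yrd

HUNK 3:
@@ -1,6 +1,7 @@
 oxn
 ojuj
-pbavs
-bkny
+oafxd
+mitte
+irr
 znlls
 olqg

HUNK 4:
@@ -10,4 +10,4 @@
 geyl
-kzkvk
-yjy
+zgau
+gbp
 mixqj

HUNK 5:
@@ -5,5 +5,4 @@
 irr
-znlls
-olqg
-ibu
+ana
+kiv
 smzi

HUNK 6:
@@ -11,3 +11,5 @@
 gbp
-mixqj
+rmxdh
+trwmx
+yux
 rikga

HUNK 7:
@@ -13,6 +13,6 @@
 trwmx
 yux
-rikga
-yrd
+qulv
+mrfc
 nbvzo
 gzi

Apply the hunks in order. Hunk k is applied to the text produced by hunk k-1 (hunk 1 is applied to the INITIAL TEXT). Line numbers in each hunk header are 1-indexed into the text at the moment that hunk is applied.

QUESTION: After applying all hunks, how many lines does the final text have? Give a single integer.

Hunk 1: at line 9 remove [ierc] add [kzkvk,nkoh,tlsk] -> 15 lines: oxn ojuj pbavs bkny znlls olqg ibu smzi geyl kzkvk nkoh tlsk yrd nbvzo gzi
Hunk 2: at line 10 remove [nkoh,tlsk] add [yjy,mixqj,rikga] -> 16 lines: oxn ojuj pbavs bkny znlls olqg ibu smzi geyl kzkvk yjy mixqj rikga yrd nbvzo gzi
Hunk 3: at line 1 remove [pbavs,bkny] add [oafxd,mitte,irr] -> 17 lines: oxn ojuj oafxd mitte irr znlls olqg ibu smzi geyl kzkvk yjy mixqj rikga yrd nbvzo gzi
Hunk 4: at line 10 remove [kzkvk,yjy] add [zgau,gbp] -> 17 lines: oxn ojuj oafxd mitte irr znlls olqg ibu smzi geyl zgau gbp mixqj rikga yrd nbvzo gzi
Hunk 5: at line 5 remove [znlls,olqg,ibu] add [ana,kiv] -> 16 lines: oxn ojuj oafxd mitte irr ana kiv smzi geyl zgau gbp mixqj rikga yrd nbvzo gzi
Hunk 6: at line 11 remove [mixqj] add [rmxdh,trwmx,yux] -> 18 lines: oxn ojuj oafxd mitte irr ana kiv smzi geyl zgau gbp rmxdh trwmx yux rikga yrd nbvzo gzi
Hunk 7: at line 13 remove [rikga,yrd] add [qulv,mrfc] -> 18 lines: oxn ojuj oafxd mitte irr ana kiv smzi geyl zgau gbp rmxdh trwmx yux qulv mrfc nbvzo gzi
Final line count: 18

Answer: 18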